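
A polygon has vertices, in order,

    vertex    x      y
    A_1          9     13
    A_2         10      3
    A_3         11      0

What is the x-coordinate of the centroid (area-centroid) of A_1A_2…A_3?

10

Apply the surveyor's formula. First the cross-terms c_i = x_i·y_{i+1} − x_{i+1}·y_i:
  -103, -33, 143  ⇒  2A = 7, A = 3.5.
Then Σ (x_i + x_{i+1})·c_i = 210, so x̄ = 210 / (6·3.5) = 10.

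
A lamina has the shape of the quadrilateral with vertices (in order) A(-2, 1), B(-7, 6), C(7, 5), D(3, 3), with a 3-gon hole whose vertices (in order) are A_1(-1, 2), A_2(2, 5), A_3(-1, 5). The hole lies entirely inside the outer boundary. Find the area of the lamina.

Outer boundary:
Apply Gauss's area formula: 2A = Σ (x_i·y_{i+1} − x_{i+1}·y_i), indices taken mod 4.
A→B: (-2)(6) − (-7)(1) = -5
B→C: (-7)(5) − (7)(6) = -77
C→D: (7)(3) − (3)(5) = 6
D→A: (3)(1) − (-2)(3) = 9
Σ = -67
Area = |Σ|/2 = 33.5.
Hole:
Cross-terms: -9, 15, 3  ⇒  Σ = 9
Area = |Σ|/2 = 4.5.
Net area = 33.5 − 4.5 = 29.

29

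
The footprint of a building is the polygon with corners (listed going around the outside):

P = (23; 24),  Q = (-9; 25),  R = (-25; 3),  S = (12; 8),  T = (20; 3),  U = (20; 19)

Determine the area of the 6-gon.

696

Apply the shoelace formula: 2A = Σ (x_i·y_{i+1} − x_{i+1}·y_i), indices taken mod 6.
Σ = (791) + (598) + (-236) + (-124) + (320) + (43) = 1392
Area = |Σ|/2 = 696.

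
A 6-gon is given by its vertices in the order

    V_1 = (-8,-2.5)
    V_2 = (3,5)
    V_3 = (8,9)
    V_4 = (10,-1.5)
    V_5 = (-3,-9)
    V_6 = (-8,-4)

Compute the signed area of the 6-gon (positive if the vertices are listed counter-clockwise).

Apply the shoelace (surveyor's) formula: 2A = Σ (x_i·y_{i+1} − x_{i+1}·y_i), indices taken mod 6.
V_1→V_2: (-8)(5) − (3)(-2.5) = -32.5
V_2→V_3: (3)(9) − (8)(5) = -13
V_3→V_4: (8)(-1.5) − (10)(9) = -102
V_4→V_5: (10)(-9) − (-3)(-1.5) = -94.5
V_5→V_6: (-3)(-4) − (-8)(-9) = -60
V_6→V_1: (-8)(-2.5) − (-8)(-4) = -12
Σ = -314
Signed area = Σ/2 = -157 (negative ⇒ clockwise traversal).

-157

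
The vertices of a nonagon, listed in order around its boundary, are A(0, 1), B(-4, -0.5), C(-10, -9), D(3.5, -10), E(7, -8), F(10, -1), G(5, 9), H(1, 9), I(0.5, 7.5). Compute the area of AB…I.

208

Cross-terms: 4, 31, 131.5, 42, 73, 95, 36, 3, 0.5  ⇒  Σ = 416
Area = |Σ|/2 = 208.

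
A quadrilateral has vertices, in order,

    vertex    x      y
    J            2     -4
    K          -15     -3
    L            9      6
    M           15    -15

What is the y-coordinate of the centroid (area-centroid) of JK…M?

-239/96

Apply the shoelace (surveyor's) formula. First the cross-terms c_i = x_i·y_{i+1} − x_{i+1}·y_i:
  -66, -63, -225, -30  ⇒  2A = -384, A = -192.
Then Σ (y_i + y_{i+1})·c_i = 2868, so ȳ = 2868 / (6·(-192)) = -239/96.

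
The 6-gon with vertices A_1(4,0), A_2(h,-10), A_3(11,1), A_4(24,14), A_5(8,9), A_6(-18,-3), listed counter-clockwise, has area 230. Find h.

6

Write out the shoelace sum; only the two edges meeting at A_2 involve h:
2·Area = [(4·(-10) − h·0) + (h·1 − 11·(-10))] + 384
       = 1·h + 454 = 460
⇒ h = 6.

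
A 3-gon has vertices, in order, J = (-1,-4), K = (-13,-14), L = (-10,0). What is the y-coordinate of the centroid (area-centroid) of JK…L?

Apply the shoelace formula. First the cross-terms c_i = x_i·y_{i+1} − x_{i+1}·y_i:
  -38, -140, 40  ⇒  2A = -138, A = -69.
Then Σ (y_i + y_{i+1})·c_i = 2484, so ȳ = 2484 / (6·(-69)) = -6.

-6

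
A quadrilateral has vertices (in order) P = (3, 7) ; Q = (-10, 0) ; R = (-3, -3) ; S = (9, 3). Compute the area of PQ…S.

P→Q: (3)(0) − (-10)(7) = 70
Q→R: (-10)(-3) − (-3)(0) = 30
R→S: (-3)(3) − (9)(-3) = 18
S→P: (9)(7) − (3)(3) = 54
Σ = 172
Area = |Σ|/2 = 86.

86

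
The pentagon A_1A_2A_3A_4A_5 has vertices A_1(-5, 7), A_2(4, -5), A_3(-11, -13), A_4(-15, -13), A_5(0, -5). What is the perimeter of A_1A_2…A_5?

66

|A_1A_2| = √((9)² + (-12)²) = √225 = 15
|A_2A_3| = √((-15)² + (-8)²) = √289 = 17
|A_3A_4| = √((-4)² + (0)²) = √16 = 4
|A_4A_5| = √((15)² + (8)²) = √289 = 17
|A_5A_1| = √((-5)² + (12)²) = √169 = 13
Perimeter = 15 + 17 + 4 + 17 + 13 = 66.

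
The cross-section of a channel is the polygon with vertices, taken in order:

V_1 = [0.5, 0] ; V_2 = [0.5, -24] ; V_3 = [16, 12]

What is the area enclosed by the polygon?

186

Apply the shoelace (surveyor's) formula: 2A = Σ (x_i·y_{i+1} − x_{i+1}·y_i), indices taken mod 3.
Σ = (-12) + (390) + (-6) = 372
Area = |Σ|/2 = 186.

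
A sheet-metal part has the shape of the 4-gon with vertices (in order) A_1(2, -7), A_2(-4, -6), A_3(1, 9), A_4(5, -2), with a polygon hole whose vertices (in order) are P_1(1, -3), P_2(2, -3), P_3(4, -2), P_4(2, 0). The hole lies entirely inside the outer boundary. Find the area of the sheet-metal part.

69.5

Outer boundary:
Apply the shoelace (surveyor's) formula: 2A = Σ (x_i·y_{i+1} − x_{i+1}·y_i), indices taken mod 4.
Σ = (-40) + (-30) + (-47) + (-31) = -148
Area = |Σ|/2 = 74.
Hole:
Apply Gauss's area formula: 2A = Σ (x_i·y_{i+1} − x_{i+1}·y_i), indices taken mod 4.
Σ = (3) + (8) + (4) + (-6) = 9
Area = |Σ|/2 = 4.5.
Net area = 74 − 4.5 = 69.5.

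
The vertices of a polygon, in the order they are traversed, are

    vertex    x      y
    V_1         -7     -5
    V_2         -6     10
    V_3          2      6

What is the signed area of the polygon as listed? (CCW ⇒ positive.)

-62

Apply the surveyor's formula: 2A = Σ (x_i·y_{i+1} − x_{i+1}·y_i), indices taken mod 3.
Cross-terms: -100, -56, 32  ⇒  Σ = -124
Signed area = Σ/2 = -62 (negative ⇒ clockwise traversal).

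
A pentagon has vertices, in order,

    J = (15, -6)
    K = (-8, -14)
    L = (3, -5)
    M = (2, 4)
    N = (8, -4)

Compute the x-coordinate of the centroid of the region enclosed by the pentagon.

1115/273

Apply the surveyor's formula. First the cross-terms c_i = x_i·y_{i+1} − x_{i+1}·y_i:
  -258, 82, 22, -40, 12  ⇒  2A = -182, A = -91.
Then Σ (x_i + x_{i+1})·c_i = -2230, so x̄ = -2230 / (6·(-91)) = 1115/273.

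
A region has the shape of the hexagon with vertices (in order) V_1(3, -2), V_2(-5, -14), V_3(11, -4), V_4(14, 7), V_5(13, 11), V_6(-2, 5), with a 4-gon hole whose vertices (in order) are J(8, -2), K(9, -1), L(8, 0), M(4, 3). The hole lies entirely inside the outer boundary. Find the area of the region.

Outer boundary:
Cross-terms: -52, 174, 133, 63, 87, -11  ⇒  Σ = 394
Area = |Σ|/2 = 197.
Hole:
Apply the shoelace formula: 2A = Σ (x_i·y_{i+1} − x_{i+1}·y_i), indices taken mod 4.
Cross-terms: 10, 8, 24, -32  ⇒  Σ = 10
Area = |Σ|/2 = 5.
Net area = 197 − 5 = 192.

192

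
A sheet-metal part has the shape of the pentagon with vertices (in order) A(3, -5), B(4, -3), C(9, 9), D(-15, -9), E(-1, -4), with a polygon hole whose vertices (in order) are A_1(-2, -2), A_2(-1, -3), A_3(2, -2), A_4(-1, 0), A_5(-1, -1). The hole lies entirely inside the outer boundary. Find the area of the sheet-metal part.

92.5

Outer boundary:
Cross-terms: 11, 63, 54, 51, 17  ⇒  Σ = 196
Area = |Σ|/2 = 98.
Hole:
A_1→A_2: (-2)(-3) − (-1)(-2) = 4
A_2→A_3: (-1)(-2) − (2)(-3) = 8
A_3→A_4: (2)(0) − (-1)(-2) = -2
A_4→A_5: (-1)(-1) − (-1)(0) = 1
A_5→A_1: (-1)(-2) − (-2)(-1) = 0
Σ = 11
Area = |Σ|/2 = 5.5.
Net area = 98 − 5.5 = 92.5.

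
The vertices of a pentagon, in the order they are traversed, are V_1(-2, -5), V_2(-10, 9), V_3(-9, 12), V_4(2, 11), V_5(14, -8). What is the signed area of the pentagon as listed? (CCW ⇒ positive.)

Apply Gauss's area formula: 2A = Σ (x_i·y_{i+1} − x_{i+1}·y_i), indices taken mod 5.
Σ = (-68) + (-39) + (-123) + (-170) + (-86) = -486
Signed area = Σ/2 = -243 (negative ⇒ clockwise traversal).

-243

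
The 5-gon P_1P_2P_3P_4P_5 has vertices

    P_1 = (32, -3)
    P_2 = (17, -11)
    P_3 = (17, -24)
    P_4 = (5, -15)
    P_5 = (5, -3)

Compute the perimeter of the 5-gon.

|P_1P_2| = √((-15)² + (-8)²) = √289 = 17
|P_2P_3| = √((0)² + (-13)²) = √169 = 13
|P_3P_4| = √((-12)² + (9)²) = √225 = 15
|P_4P_5| = √((0)² + (12)²) = √144 = 12
|P_5P_1| = √((27)² + (0)²) = √729 = 27
Perimeter = 17 + 13 + 15 + 12 + 27 = 84.

84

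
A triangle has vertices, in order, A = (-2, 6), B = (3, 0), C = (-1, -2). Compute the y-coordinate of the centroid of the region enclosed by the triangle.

Apply the shoelace (surveyor's) formula. First the cross-terms c_i = x_i·y_{i+1} − x_{i+1}·y_i:
  -18, -6, -10  ⇒  2A = -34, A = -17.
Then Σ (y_i + y_{i+1})·c_i = -136, so ȳ = -136 / (6·(-17)) = 4/3.

4/3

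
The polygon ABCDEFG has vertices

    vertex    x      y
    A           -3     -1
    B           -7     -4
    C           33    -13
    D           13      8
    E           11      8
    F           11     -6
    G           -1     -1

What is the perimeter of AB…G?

106

|AB| = √((-4)² + (-3)²) = √25 = 5
|BC| = √((40)² + (-9)²) = √1681 = 41
|CD| = √((-20)² + (21)²) = √841 = 29
|DE| = √((-2)² + (0)²) = √4 = 2
|EF| = √((0)² + (-14)²) = √196 = 14
|FG| = √((-12)² + (5)²) = √169 = 13
|GA| = √((-2)² + (0)²) = √4 = 2
Perimeter = 5 + 41 + 29 + 2 + 14 + 13 + 2 = 106.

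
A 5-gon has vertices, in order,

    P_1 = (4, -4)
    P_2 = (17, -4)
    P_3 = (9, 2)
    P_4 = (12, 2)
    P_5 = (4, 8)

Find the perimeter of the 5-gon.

48

|P_1P_2| = √((13)² + (0)²) = √169 = 13
|P_2P_3| = √((-8)² + (6)²) = √100 = 10
|P_3P_4| = √((3)² + (0)²) = √9 = 3
|P_4P_5| = √((-8)² + (6)²) = √100 = 10
|P_5P_1| = √((0)² + (-12)²) = √144 = 12
Perimeter = 13 + 10 + 3 + 10 + 12 = 48.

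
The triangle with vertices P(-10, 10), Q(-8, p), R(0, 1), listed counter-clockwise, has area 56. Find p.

-3

The doubled signed area Σ (x_i y_{i+1} − x_{i+1} y_i) is linear in p.
With p=0 it equals 82; the coefficient of p is -10 (from the two edges through Q).
So -10·p + 82 = 2·56 = 112 ⇒ p = -3.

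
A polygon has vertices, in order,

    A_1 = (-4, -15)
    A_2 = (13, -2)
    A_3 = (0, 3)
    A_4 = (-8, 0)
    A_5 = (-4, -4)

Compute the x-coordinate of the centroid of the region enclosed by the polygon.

Apply the shoelace formula. First the cross-terms c_i = x_i·y_{i+1} − x_{i+1}·y_i:
  203, 39, 24, 32, 44  ⇒  2A = 342, A = 171.
Then Σ (x_i + x_{i+1})·c_i = 1406, so x̄ = 1406 / (6·171) = 37/27.

37/27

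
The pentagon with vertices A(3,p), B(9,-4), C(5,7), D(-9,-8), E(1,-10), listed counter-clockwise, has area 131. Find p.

The doubled signed area Σ (x_i y_{i+1} − x_{i+1} y_i) is linear in p.
With p=0 it equals 222; the coefficient of p is -8 (from the two edges through A).
So -8·p + 222 = 2·131 = 262 ⇒ p = -5.

-5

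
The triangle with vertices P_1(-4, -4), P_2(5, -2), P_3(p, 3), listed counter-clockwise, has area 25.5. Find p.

2

The doubled signed area Σ (x_i y_{i+1} − x_{i+1} y_i) is linear in p.
With p=0 it equals 55; the coefficient of p is -2 (from the two edges through P_3).
So -2·p + 55 = 2·25.5 = 51 ⇒ p = 2.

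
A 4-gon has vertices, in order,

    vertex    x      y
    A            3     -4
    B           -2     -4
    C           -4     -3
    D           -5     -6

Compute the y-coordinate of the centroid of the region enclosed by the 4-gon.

-77/17

Apply the shoelace (surveyor's) formula. First the cross-terms c_i = x_i·y_{i+1} − x_{i+1}·y_i:
  -20, -10, 9, 38  ⇒  2A = 17, A = 8.5.
Then Σ (y_i + y_{i+1})·c_i = -231, so ȳ = -231 / (6·8.5) = -77/17.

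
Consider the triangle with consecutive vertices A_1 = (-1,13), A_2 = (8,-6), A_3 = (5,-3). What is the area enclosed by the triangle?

Apply the shoelace formula: 2A = Σ (x_i·y_{i+1} − x_{i+1}·y_i), indices taken mod 3.
A_1→A_2: (-1)(-6) − (8)(13) = -98
A_2→A_3: (8)(-3) − (5)(-6) = 6
A_3→A_1: (5)(13) − (-1)(-3) = 62
Σ = -30
Area = |Σ|/2 = 15.

15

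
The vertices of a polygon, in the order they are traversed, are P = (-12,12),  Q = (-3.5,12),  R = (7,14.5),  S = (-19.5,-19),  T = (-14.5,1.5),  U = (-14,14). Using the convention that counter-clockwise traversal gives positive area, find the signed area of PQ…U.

Cross-terms: -102, -134.75, 149.75, -304.75, -182, 0  ⇒  Σ = -573.75
Signed area = Σ/2 = -286.875 (negative ⇒ clockwise traversal).

-286.875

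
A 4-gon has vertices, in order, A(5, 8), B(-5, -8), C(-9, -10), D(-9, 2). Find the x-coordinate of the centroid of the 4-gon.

-215/53

Apply Gauss's area formula. First the cross-terms c_i = x_i·y_{i+1} − x_{i+1}·y_i:
  0, -22, -108, -82  ⇒  2A = -212, A = -106.
Then Σ (x_i + x_{i+1})·c_i = 2580, so x̄ = 2580 / (6·(-106)) = -215/53.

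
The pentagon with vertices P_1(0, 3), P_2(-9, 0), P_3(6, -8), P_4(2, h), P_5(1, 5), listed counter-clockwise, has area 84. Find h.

8

Write out the shoelace sum; only the two edges meeting at P_4 involve h:
2·Area = [(6·h − 2·(-8)) + (2·5 − 1·h)] + 102
       = 5·h + 128 = 168
⇒ h = 8.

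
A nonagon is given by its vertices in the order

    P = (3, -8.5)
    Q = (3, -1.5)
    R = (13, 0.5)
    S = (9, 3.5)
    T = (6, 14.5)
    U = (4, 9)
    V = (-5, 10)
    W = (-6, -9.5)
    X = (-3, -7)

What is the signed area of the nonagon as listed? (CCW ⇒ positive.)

220.5

Apply the shoelace formula: 2A = Σ (x_i·y_{i+1} − x_{i+1}·y_i), indices taken mod 9.
Cross-terms: 21, 21, 41, 109.5, -4, 85, 107.5, 13.5, 46.5  ⇒  Σ = 441
Signed area = Σ/2 = 220.5 (positive ⇒ counter-clockwise traversal).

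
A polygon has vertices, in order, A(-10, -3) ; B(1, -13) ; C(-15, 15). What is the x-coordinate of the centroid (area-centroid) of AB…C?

-8

Apply the shoelace (surveyor's) formula. First the cross-terms c_i = x_i·y_{i+1} − x_{i+1}·y_i:
  133, -180, 195  ⇒  2A = 148, A = 74.
Then Σ (x_i + x_{i+1})·c_i = -3552, so x̄ = -3552 / (6·74) = -8.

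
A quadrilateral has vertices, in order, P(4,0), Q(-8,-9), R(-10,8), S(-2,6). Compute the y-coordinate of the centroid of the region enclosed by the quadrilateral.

47/129

Apply the shoelace (surveyor's) formula. First the cross-terms c_i = x_i·y_{i+1} − x_{i+1}·y_i:
  -36, -154, -44, -24  ⇒  2A = -258, A = -129.
Then Σ (y_i + y_{i+1})·c_i = -282, so ȳ = -282 / (6·(-129)) = 47/129.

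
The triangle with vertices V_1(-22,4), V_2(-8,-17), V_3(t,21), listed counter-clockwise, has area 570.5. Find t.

21

Write out the shoelace sum; only the two edges meeting at V_3 involve t:
2·Area = [((-8)·21 − t·(-17)) + (t·4 − (-22)·21)] + 406
       = 21·t + 700 = 1141
⇒ t = 21.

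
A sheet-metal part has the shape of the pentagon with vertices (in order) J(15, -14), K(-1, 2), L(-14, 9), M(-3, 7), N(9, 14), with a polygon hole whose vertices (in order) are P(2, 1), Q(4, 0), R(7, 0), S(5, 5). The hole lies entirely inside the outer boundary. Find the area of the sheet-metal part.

Outer boundary:
Apply the surveyor's formula: 2A = Σ (x_i·y_{i+1} − x_{i+1}·y_i), indices taken mod 5.
J→K: (15)(2) − (-1)(-14) = 16
K→L: (-1)(9) − (-14)(2) = 19
L→M: (-14)(7) − (-3)(9) = -71
M→N: (-3)(14) − (9)(7) = -105
N→J: (9)(-14) − (15)(14) = -336
Σ = -477
Area = |Σ|/2 = 238.5.
Hole:
Apply the shoelace (surveyor's) formula: 2A = Σ (x_i·y_{i+1} − x_{i+1}·y_i), indices taken mod 4.
Cross-terms: -4, 0, 35, -5  ⇒  Σ = 26
Area = |Σ|/2 = 13.
Net area = 238.5 − 13 = 225.5.

225.5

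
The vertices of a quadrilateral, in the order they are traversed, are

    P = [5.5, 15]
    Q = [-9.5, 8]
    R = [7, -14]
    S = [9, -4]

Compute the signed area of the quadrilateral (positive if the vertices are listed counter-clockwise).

259.25

P→Q: (5.5)(8) − (-9.5)(15) = 186.5
Q→R: (-9.5)(-14) − (7)(8) = 77
R→S: (7)(-4) − (9)(-14) = 98
S→P: (9)(15) − (5.5)(-4) = 157
Σ = 518.5
Signed area = Σ/2 = 259.25 (positive ⇒ counter-clockwise traversal).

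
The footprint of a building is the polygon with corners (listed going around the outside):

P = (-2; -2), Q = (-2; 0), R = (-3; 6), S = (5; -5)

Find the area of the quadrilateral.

25.5

Apply the surveyor's formula: 2A = Σ (x_i·y_{i+1} − x_{i+1}·y_i), indices taken mod 4.
Cross-terms: -4, -12, -15, -20  ⇒  Σ = -51
Area = |Σ|/2 = 25.5.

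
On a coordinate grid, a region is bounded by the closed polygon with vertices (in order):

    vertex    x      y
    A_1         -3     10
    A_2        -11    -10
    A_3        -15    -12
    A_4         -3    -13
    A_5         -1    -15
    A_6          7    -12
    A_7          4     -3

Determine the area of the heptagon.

Apply the surveyor's formula: 2A = Σ (x_i·y_{i+1} − x_{i+1}·y_i), indices taken mod 7.
Σ = (140) + (-18) + (159) + (32) + (117) + (27) + (31) = 488
Area = |Σ|/2 = 244.

244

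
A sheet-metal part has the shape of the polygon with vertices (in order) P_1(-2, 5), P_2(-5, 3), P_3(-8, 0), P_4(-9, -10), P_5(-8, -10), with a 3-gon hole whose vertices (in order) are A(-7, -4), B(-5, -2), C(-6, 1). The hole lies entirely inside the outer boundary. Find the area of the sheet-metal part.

Outer boundary:
Apply the shoelace (surveyor's) formula: 2A = Σ (x_i·y_{i+1} − x_{i+1}·y_i), indices taken mod 5.
Σ = (19) + (24) + (80) + (10) + (-60) = 73
Area = |Σ|/2 = 36.5.
Hole:
Apply the shoelace formula: 2A = Σ (x_i·y_{i+1} − x_{i+1}·y_i), indices taken mod 3.
Σ = (-6) + (-17) + (31) = 8
Area = |Σ|/2 = 4.
Net area = 36.5 − 4 = 32.5.

32.5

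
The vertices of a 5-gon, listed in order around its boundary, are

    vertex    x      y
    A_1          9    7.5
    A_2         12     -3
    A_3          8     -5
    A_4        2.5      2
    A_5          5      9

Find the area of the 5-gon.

Apply Gauss's area formula: 2A = Σ (x_i·y_{i+1} − x_{i+1}·y_i), indices taken mod 5.
Σ = (-117) + (-36) + (28.5) + (12.5) + (-43.5) = -155.5
Area = |Σ|/2 = 77.75.

77.75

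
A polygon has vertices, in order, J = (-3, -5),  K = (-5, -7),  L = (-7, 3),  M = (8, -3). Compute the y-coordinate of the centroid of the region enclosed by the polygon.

-29/15

Apply Gauss's area formula. First the cross-terms c_i = x_i·y_{i+1} − x_{i+1}·y_i:
  -4, -64, -3, -49  ⇒  2A = -120, A = -60.
Then Σ (y_i + y_{i+1})·c_i = 696, so ȳ = 696 / (6·(-60)) = -29/15.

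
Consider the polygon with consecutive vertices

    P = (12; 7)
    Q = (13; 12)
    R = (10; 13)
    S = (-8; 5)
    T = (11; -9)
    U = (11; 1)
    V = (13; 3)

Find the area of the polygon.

229

Apply the shoelace (surveyor's) formula: 2A = Σ (x_i·y_{i+1} − x_{i+1}·y_i), indices taken mod 7.
Σ = (53) + (49) + (154) + (17) + (110) + (20) + (55) = 458
Area = |Σ|/2 = 229.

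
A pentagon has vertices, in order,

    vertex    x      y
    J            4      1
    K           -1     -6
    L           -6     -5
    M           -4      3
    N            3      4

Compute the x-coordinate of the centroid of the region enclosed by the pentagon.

-77/65

Apply the surveyor's formula. First the cross-terms c_i = x_i·y_{i+1} − x_{i+1}·y_i:
  -23, -31, -38, -25, -13  ⇒  2A = -130, A = -65.
Then Σ (x_i + x_{i+1})·c_i = 462, so x̄ = 462 / (6·(-65)) = -77/65.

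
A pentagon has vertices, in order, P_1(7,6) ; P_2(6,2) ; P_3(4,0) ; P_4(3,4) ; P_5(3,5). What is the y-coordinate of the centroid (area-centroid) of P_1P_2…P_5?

Apply the surveyor's formula. First the cross-terms c_i = x_i·y_{i+1} − x_{i+1}·y_i:
  -22, -8, 16, 3, -17  ⇒  2A = -28, A = -14.
Then Σ (y_i + y_{i+1})·c_i = -288, so ȳ = -288 / (6·(-14)) = 24/7.

24/7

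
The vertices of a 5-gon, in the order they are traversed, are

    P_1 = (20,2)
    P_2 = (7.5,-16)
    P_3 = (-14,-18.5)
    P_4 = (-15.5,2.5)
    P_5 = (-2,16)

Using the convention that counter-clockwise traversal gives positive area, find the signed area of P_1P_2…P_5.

-793.25

P_1→P_2: (20)(-16) − (7.5)(2) = -335
P_2→P_3: (7.5)(-18.5) − (-14)(-16) = -362.75
P_3→P_4: (-14)(2.5) − (-15.5)(-18.5) = -321.75
P_4→P_5: (-15.5)(16) − (-2)(2.5) = -243
P_5→P_1: (-2)(2) − (20)(16) = -324
Σ = -1586.5
Signed area = Σ/2 = -793.25 (negative ⇒ clockwise traversal).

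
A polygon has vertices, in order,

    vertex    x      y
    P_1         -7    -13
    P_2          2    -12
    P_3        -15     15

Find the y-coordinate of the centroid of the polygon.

Apply the surveyor's formula. First the cross-terms c_i = x_i·y_{i+1} − x_{i+1}·y_i:
  110, -150, 300  ⇒  2A = 260, A = 130.
Then Σ (y_i + y_{i+1})·c_i = -2600, so ȳ = -2600 / (6·130) = -10/3.

-10/3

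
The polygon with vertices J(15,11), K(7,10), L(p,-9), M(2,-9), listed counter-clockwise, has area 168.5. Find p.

Write out the shoelace sum; only the two edges meeting at L involve p:
2·Area = [(7·(-9) − p·10) + (p·(-9) − 2·(-9))] + 230
       = -19·p + 185 = 337
⇒ p = -8.

-8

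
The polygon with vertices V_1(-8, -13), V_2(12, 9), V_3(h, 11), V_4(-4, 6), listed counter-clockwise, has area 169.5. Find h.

7

The doubled signed area Σ (x_i y_{i+1} − x_{i+1} y_i) is linear in h.
With h=0 it equals 360; the coefficient of h is -3 (from the two edges through V_3).
So -3·h + 360 = 2·169.5 = 339 ⇒ h = 7.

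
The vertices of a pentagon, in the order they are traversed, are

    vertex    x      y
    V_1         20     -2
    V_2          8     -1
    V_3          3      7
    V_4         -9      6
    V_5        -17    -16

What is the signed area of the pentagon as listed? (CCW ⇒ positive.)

368

Σ = (-4) + (59) + (81) + (246) + (354) = 736
Signed area = Σ/2 = 368 (positive ⇒ counter-clockwise traversal).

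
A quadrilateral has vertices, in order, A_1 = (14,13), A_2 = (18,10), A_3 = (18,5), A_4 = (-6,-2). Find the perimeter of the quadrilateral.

60

|A_1A_2| = √((4)² + (-3)²) = √25 = 5
|A_2A_3| = √((0)² + (-5)²) = √25 = 5
|A_3A_4| = √((-24)² + (-7)²) = √625 = 25
|A_4A_1| = √((20)² + (15)²) = √625 = 25
Perimeter = 5 + 5 + 25 + 25 = 60.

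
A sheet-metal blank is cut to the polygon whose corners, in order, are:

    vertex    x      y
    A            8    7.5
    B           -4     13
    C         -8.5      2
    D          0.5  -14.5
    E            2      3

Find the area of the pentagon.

Apply the surveyor's formula: 2A = Σ (x_i·y_{i+1} − x_{i+1}·y_i), indices taken mod 5.
A→B: (8)(13) − (-4)(7.5) = 134
B→C: (-4)(2) − (-8.5)(13) = 102.5
C→D: (-8.5)(-14.5) − (0.5)(2) = 122.25
D→E: (0.5)(3) − (2)(-14.5) = 30.5
E→A: (2)(7.5) − (8)(3) = -9
Σ = 380.25
Area = |Σ|/2 = 190.125.

190.125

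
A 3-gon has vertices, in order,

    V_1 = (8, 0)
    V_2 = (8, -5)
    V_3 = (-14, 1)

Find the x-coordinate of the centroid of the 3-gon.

Apply the shoelace (surveyor's) formula. First the cross-terms c_i = x_i·y_{i+1} − x_{i+1}·y_i:
  -40, -62, -8  ⇒  2A = -110, A = -55.
Then Σ (x_i + x_{i+1})·c_i = -220, so x̄ = -220 / (6·(-55)) = 2/3.

2/3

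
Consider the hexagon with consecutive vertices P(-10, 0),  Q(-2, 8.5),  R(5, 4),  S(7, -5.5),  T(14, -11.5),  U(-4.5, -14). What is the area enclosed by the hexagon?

Cross-terms: -85, -50.5, -55.5, -3.5, -247.75, -140  ⇒  Σ = -582.25
Area = |Σ|/2 = 291.125.

291.125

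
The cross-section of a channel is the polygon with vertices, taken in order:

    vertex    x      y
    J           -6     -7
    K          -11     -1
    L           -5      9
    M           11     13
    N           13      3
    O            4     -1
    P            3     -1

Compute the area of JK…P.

Cross-terms: -71, -104, -164, -136, -25, -1, -27  ⇒  Σ = -528
Area = |Σ|/2 = 264.

264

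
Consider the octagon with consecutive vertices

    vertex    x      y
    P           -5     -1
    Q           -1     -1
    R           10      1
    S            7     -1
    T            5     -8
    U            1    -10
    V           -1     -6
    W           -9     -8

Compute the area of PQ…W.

95

Apply the surveyor's formula: 2A = Σ (x_i·y_{i+1} − x_{i+1}·y_i), indices taken mod 8.
Cross-terms: 4, 9, -17, -51, -42, -16, -46, -31  ⇒  Σ = -190
Area = |Σ|/2 = 95.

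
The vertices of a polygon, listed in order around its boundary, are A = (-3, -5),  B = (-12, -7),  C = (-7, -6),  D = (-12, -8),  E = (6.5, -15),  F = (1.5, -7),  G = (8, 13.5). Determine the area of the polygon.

Σ = (-39) + (23) + (-16) + (232) + (-23) + (76.25) + (0.5) = 253.75
Area = |Σ|/2 = 126.875.

126.875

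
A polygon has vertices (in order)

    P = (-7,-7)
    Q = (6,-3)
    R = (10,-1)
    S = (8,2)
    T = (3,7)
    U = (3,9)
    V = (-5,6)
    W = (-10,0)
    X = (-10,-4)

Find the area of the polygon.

188

Cross-terms: 63, 24, 28, 50, 6, 63, 60, 40, 42  ⇒  Σ = 376
Area = |Σ|/2 = 188.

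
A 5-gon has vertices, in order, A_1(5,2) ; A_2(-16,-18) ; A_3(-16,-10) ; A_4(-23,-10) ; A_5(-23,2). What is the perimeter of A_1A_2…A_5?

|A_1A_2| = √((-21)² + (-20)²) = √841 = 29
|A_2A_3| = √((0)² + (8)²) = √64 = 8
|A_3A_4| = √((-7)² + (0)²) = √49 = 7
|A_4A_5| = √((0)² + (12)²) = √144 = 12
|A_5A_1| = √((28)² + (0)²) = √784 = 28
Perimeter = 29 + 8 + 7 + 12 + 28 = 84.

84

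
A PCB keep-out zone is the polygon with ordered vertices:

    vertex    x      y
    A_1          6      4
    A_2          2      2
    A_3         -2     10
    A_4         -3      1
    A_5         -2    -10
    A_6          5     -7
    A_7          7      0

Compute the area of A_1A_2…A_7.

114.5

Apply the shoelace (surveyor's) formula: 2A = Σ (x_i·y_{i+1} − x_{i+1}·y_i), indices taken mod 7.
Cross-terms: 4, 24, 28, 32, 64, 49, 28  ⇒  Σ = 229
Area = |Σ|/2 = 114.5.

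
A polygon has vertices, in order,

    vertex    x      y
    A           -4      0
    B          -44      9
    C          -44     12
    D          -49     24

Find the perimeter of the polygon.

108

|AB| = √((-40)² + (9)²) = √1681 = 41
|BC| = √((0)² + (3)²) = √9 = 3
|CD| = √((-5)² + (12)²) = √169 = 13
|DA| = √((45)² + (-24)²) = √2601 = 51
Perimeter = 41 + 3 + 13 + 51 = 108.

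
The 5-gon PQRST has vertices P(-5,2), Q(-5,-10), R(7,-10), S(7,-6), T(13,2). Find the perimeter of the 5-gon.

|PQ| = √((0)² + (-12)²) = √144 = 12
|QR| = √((12)² + (0)²) = √144 = 12
|RS| = √((0)² + (4)²) = √16 = 4
|ST| = √((6)² + (8)²) = √100 = 10
|TP| = √((-18)² + (0)²) = √324 = 18
Perimeter = 12 + 12 + 4 + 10 + 18 = 56.

56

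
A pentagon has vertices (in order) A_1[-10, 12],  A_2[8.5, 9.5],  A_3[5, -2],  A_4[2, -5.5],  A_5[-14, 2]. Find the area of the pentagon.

253

Apply the surveyor's formula: 2A = Σ (x_i·y_{i+1} − x_{i+1}·y_i), indices taken mod 5.
Σ = (-197) + (-64.5) + (-23.5) + (-73) + (-148) = -506
Area = |Σ|/2 = 253.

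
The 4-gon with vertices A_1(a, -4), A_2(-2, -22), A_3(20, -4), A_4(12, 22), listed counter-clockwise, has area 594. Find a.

-7

Write out the shoelace sum; only the two edges meeting at A_1 involve a:
2·Area = [(12·(-4) − a·22) + (a·(-22) − (-2)·(-4))] + 936
       = -44·a + 880 = 1188
⇒ a = -7.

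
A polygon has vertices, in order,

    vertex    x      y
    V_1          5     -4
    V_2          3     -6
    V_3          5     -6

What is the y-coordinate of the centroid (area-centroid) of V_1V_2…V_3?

Apply the shoelace formula. First the cross-terms c_i = x_i·y_{i+1} − x_{i+1}·y_i:
  -18, 12, 10  ⇒  2A = 4, A = 2.
Then Σ (y_i + y_{i+1})·c_i = -64, so ȳ = -64 / (6·2) = -16/3.

-16/3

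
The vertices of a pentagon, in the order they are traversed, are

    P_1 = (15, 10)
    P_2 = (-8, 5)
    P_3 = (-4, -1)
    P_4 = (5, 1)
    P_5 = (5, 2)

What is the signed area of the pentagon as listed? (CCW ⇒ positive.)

Apply Gauss's area formula: 2A = Σ (x_i·y_{i+1} − x_{i+1}·y_i), indices taken mod 5.
Σ = (155) + (28) + (1) + (5) + (20) = 209
Signed area = Σ/2 = 104.5 (positive ⇒ counter-clockwise traversal).

104.5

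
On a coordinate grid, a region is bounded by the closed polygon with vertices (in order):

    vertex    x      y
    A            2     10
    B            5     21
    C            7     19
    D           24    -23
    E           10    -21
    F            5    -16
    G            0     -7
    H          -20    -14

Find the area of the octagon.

Apply the shoelace (surveyor's) formula: 2A = Σ (x_i·y_{i+1} − x_{i+1}·y_i), indices taken mod 8.
Σ = (-8) + (-52) + (-617) + (-274) + (-55) + (-35) + (-140) + (-172) = -1353
Area = |Σ|/2 = 676.5.

676.5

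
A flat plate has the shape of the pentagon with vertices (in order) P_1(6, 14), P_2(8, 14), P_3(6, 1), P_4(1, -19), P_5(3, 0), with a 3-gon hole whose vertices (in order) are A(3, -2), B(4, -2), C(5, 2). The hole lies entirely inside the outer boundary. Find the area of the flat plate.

Outer boundary:
Apply the surveyor's formula: 2A = Σ (x_i·y_{i+1} − x_{i+1}·y_i), indices taken mod 5.
P_1→P_2: (6)(14) − (8)(14) = -28
P_2→P_3: (8)(1) − (6)(14) = -76
P_3→P_4: (6)(-19) − (1)(1) = -115
P_4→P_5: (1)(0) − (3)(-19) = 57
P_5→P_1: (3)(14) − (6)(0) = 42
Σ = -120
Area = |Σ|/2 = 60.
Hole:
Apply Gauss's area formula: 2A = Σ (x_i·y_{i+1} − x_{i+1}·y_i), indices taken mod 3.
A→B: (3)(-2) − (4)(-2) = 2
B→C: (4)(2) − (5)(-2) = 18
C→A: (5)(-2) − (3)(2) = -16
Σ = 4
Area = |Σ|/2 = 2.
Net area = 60 − 2 = 58.

58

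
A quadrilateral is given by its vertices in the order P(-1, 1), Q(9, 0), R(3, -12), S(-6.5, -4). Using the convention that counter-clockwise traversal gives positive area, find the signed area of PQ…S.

-108.75

Apply the shoelace formula: 2A = Σ (x_i·y_{i+1} − x_{i+1}·y_i), indices taken mod 4.
Cross-terms: -9, -108, -90, -10.5  ⇒  Σ = -217.5
Signed area = Σ/2 = -108.75 (negative ⇒ clockwise traversal).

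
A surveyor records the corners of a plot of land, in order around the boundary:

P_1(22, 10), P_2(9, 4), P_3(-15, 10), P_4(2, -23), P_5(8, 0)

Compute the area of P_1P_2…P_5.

Apply the shoelace formula: 2A = Σ (x_i·y_{i+1} − x_{i+1}·y_i), indices taken mod 5.
Cross-terms: -2, 150, 325, 184, 80  ⇒  Σ = 737
Area = |Σ|/2 = 368.5.

368.5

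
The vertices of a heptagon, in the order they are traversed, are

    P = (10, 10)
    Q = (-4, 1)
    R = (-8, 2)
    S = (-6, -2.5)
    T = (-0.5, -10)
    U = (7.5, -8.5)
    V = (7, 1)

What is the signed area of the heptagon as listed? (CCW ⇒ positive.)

173.5

Apply the surveyor's formula: 2A = Σ (x_i·y_{i+1} − x_{i+1}·y_i), indices taken mod 7.
Cross-terms: 50, 0, 32, 58.75, 79.25, 67, 60  ⇒  Σ = 347
Signed area = Σ/2 = 173.5 (positive ⇒ counter-clockwise traversal).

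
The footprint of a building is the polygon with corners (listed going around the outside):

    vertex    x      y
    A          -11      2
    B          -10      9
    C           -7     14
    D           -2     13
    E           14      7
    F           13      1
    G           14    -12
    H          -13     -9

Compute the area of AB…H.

Apply the surveyor's formula: 2A = Σ (x_i·y_{i+1} − x_{i+1}·y_i), indices taken mod 8.
Cross-terms: -79, -77, -63, -196, -77, -170, -282, -125  ⇒  Σ = -1069
Area = |Σ|/2 = 534.5.

534.5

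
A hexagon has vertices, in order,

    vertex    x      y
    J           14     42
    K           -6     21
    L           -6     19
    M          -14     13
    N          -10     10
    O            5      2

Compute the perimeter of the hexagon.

|JK| = √((-20)² + (-21)²) = √841 = 29
|KL| = √((0)² + (-2)²) = √4 = 2
|LM| = √((-8)² + (-6)²) = √100 = 10
|MN| = √((4)² + (-3)²) = √25 = 5
|NO| = √((15)² + (-8)²) = √289 = 17
|OJ| = √((9)² + (40)²) = √1681 = 41
Perimeter = 29 + 2 + 10 + 5 + 17 + 41 = 104.

104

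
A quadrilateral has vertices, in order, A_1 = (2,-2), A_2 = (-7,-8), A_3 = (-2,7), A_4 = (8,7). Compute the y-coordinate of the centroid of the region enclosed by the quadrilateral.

Apply the shoelace (surveyor's) formula. First the cross-terms c_i = x_i·y_{i+1} − x_{i+1}·y_i:
  -30, -65, -70, -30  ⇒  2A = -195, A = -97.5.
Then Σ (y_i + y_{i+1})·c_i = -765, so ȳ = -765 / (6·(-97.5)) = 17/13.

17/13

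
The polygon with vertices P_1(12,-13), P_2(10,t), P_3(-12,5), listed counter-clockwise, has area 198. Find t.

Write out the shoelace sum; only the two edges meeting at P_2 involve t:
2·Area = [(12·t − 10·(-13)) + (10·5 − (-12)·t)] + 96
       = 24·t + 276 = 396
⇒ t = 5.

5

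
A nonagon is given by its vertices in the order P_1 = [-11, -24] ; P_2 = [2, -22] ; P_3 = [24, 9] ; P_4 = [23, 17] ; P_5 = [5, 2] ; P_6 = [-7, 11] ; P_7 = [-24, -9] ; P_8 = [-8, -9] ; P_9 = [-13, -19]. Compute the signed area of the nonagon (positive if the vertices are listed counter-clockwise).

Apply Gauss's area formula: 2A = Σ (x_i·y_{i+1} − x_{i+1}·y_i), indices taken mod 9.
Σ = (290) + (546) + (201) + (-39) + (69) + (327) + (144) + (35) + (103) = 1676
Signed area = Σ/2 = 838 (positive ⇒ counter-clockwise traversal).

838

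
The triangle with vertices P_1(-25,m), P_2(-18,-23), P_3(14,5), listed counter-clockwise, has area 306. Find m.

-10

Write out the shoelace sum; only the two edges meeting at P_1 involve m:
2·Area = [(14·m − (-25)·5) + ((-25)·(-23) − (-18)·m)] + 232
       = 32·m + 932 = 612
⇒ m = -10.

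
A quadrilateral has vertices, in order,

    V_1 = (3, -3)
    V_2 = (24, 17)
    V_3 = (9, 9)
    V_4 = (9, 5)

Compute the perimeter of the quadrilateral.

|V_1V_2| = √((21)² + (20)²) = √841 = 29
|V_2V_3| = √((-15)² + (-8)²) = √289 = 17
|V_3V_4| = √((0)² + (-4)²) = √16 = 4
|V_4V_1| = √((-6)² + (-8)²) = √100 = 10
Perimeter = 29 + 17 + 4 + 10 = 60.

60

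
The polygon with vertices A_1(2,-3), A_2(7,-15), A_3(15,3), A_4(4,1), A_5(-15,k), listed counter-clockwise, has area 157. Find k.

7

The doubled signed area Σ (x_i y_{i+1} − x_{i+1} y_i) is linear in k.
With k=0 it equals 300; the coefficient of k is 2 (from the two edges through A_5).
So 2·k + 300 = 2·157 = 314 ⇒ k = 7.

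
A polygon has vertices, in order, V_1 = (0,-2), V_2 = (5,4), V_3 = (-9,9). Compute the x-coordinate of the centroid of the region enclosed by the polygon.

Apply Gauss's area formula. First the cross-terms c_i = x_i·y_{i+1} − x_{i+1}·y_i:
  10, 81, 18  ⇒  2A = 109, A = 54.5.
Then Σ (x_i + x_{i+1})·c_i = -436, so x̄ = -436 / (6·54.5) = -4/3.

-4/3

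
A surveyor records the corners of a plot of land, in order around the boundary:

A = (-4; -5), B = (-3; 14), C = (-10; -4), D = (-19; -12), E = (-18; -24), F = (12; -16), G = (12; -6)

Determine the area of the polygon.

488.5

Apply the shoelace formula: 2A = Σ (x_i·y_{i+1} − x_{i+1}·y_i), indices taken mod 7.
Σ = (-71) + (152) + (44) + (240) + (576) + (120) + (-84) = 977
Area = |Σ|/2 = 488.5.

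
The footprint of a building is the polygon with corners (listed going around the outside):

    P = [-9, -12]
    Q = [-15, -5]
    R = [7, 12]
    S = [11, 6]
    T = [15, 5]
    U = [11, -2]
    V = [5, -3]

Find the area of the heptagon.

Apply the shoelace formula: 2A = Σ (x_i·y_{i+1} − x_{i+1}·y_i), indices taken mod 7.
P→Q: (-9)(-5) − (-15)(-12) = -135
Q→R: (-15)(12) − (7)(-5) = -145
R→S: (7)(6) − (11)(12) = -90
S→T: (11)(5) − (15)(6) = -35
T→U: (15)(-2) − (11)(5) = -85
U→V: (11)(-3) − (5)(-2) = -23
V→P: (5)(-12) − (-9)(-3) = -87
Σ = -600
Area = |Σ|/2 = 300.

300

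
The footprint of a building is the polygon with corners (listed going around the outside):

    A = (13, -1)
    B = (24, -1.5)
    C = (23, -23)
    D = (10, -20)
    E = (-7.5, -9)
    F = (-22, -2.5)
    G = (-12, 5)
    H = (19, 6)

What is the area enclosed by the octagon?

Apply Gauss's area formula: 2A = Σ (x_i·y_{i+1} − x_{i+1}·y_i), indices taken mod 8.
Cross-terms: 4.5, -517.5, -230, -240, -179.25, -140, -167, -97  ⇒  Σ = -1566.25
Area = |Σ|/2 = 783.125.

783.125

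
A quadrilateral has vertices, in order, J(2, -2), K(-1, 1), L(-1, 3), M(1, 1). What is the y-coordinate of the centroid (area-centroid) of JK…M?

2/3

Apply the shoelace (surveyor's) formula. First the cross-terms c_i = x_i·y_{i+1} − x_{i+1}·y_i:
  0, -2, -4, -4  ⇒  2A = -10, A = -5.
Then Σ (y_i + y_{i+1})·c_i = -20, so ȳ = -20 / (6·(-5)) = 2/3.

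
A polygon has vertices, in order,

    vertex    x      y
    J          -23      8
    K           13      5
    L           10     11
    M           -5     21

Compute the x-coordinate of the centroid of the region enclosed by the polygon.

-375/97

Apply the surveyor's formula. First the cross-terms c_i = x_i·y_{i+1} − x_{i+1}·y_i:
  -219, 93, 265, 443  ⇒  2A = 582, A = 291.
Then Σ (x_i + x_{i+1})·c_i = -6750, so x̄ = -6750 / (6·291) = -375/97.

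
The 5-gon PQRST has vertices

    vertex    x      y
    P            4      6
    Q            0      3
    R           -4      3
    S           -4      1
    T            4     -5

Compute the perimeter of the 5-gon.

|PQ| = √((-4)² + (-3)²) = √25 = 5
|QR| = √((-4)² + (0)²) = √16 = 4
|RS| = √((0)² + (-2)²) = √4 = 2
|ST| = √((8)² + (-6)²) = √100 = 10
|TP| = √((0)² + (11)²) = √121 = 11
Perimeter = 5 + 4 + 2 + 10 + 11 = 32.

32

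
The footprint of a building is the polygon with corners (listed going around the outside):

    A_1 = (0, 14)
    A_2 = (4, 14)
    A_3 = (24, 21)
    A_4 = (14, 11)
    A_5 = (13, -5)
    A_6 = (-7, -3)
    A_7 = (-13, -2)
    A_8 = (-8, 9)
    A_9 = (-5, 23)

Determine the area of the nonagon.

496

Apply the surveyor's formula: 2A = Σ (x_i·y_{i+1} − x_{i+1}·y_i), indices taken mod 9.
A_1→A_2: (0)(14) − (4)(14) = -56
A_2→A_3: (4)(21) − (24)(14) = -252
A_3→A_4: (24)(11) − (14)(21) = -30
A_4→A_5: (14)(-5) − (13)(11) = -213
A_5→A_6: (13)(-3) − (-7)(-5) = -74
A_6→A_7: (-7)(-2) − (-13)(-3) = -25
A_7→A_8: (-13)(9) − (-8)(-2) = -133
A_8→A_9: (-8)(23) − (-5)(9) = -139
A_9→A_1: (-5)(14) − (0)(23) = -70
Σ = -992
Area = |Σ|/2 = 496.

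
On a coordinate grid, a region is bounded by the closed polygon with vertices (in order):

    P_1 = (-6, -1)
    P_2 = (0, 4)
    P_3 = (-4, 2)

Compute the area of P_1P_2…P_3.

Apply the shoelace (surveyor's) formula: 2A = Σ (x_i·y_{i+1} − x_{i+1}·y_i), indices taken mod 3.
Σ = (-24) + (16) + (16) = 8
Area = |Σ|/2 = 4.

4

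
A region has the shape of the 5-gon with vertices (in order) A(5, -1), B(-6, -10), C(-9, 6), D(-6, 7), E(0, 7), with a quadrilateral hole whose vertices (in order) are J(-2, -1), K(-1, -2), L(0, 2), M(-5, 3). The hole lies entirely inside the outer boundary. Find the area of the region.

132

Outer boundary:
Apply the surveyor's formula: 2A = Σ (x_i·y_{i+1} − x_{i+1}·y_i), indices taken mod 5.
Σ = (-56) + (-126) + (-27) + (-42) + (-35) = -286
Area = |Σ|/2 = 143.
Hole:
Σ = (3) + (-2) + (10) + (11) = 22
Area = |Σ|/2 = 11.
Net area = 143 − 11 = 132.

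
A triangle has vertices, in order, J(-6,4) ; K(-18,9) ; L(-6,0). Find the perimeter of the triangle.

|JK| = √((-12)² + (5)²) = √169 = 13
|KL| = √((12)² + (-9)²) = √225 = 15
|LJ| = √((0)² + (4)²) = √16 = 4
Perimeter = 13 + 15 + 4 = 32.

32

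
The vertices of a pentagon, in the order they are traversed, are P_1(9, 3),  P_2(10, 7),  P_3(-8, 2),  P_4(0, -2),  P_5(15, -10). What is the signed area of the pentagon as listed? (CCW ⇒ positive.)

Apply Gauss's area formula: 2A = Σ (x_i·y_{i+1} − x_{i+1}·y_i), indices taken mod 5.
Cross-terms: 33, 76, 16, 30, 135  ⇒  Σ = 290
Signed area = Σ/2 = 145 (positive ⇒ counter-clockwise traversal).

145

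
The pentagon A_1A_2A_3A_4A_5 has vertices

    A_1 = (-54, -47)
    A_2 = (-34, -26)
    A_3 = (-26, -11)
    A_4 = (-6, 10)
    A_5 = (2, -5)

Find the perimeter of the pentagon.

162

|A_1A_2| = √((20)² + (21)²) = √841 = 29
|A_2A_3| = √((8)² + (15)²) = √289 = 17
|A_3A_4| = √((20)² + (21)²) = √841 = 29
|A_4A_5| = √((8)² + (-15)²) = √289 = 17
|A_5A_1| = √((-56)² + (-42)²) = √4900 = 70
Perimeter = 29 + 17 + 29 + 17 + 70 = 162.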